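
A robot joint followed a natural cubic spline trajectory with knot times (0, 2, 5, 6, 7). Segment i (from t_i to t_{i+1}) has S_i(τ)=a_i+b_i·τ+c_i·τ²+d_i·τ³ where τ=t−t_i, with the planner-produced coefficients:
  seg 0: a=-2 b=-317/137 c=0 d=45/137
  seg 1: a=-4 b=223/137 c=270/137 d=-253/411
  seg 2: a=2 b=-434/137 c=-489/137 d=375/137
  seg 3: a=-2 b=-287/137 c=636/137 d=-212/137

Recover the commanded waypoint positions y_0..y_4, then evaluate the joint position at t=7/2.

y_0 = S_0(0) = a_0 = -2
y_1 = S_1(0) = a_1 = -4
y_2 = S_2(0) = a_2 = 2
y_3 = S_3(0) = a_3 = -2
y_4 = S_3(1) = -1
t_q=7/2 is in segment 1 (τ=3/2); S_1(τ)=875/1096

y_0=-2 y_1=-4 y_2=2 y_3=-2 y_4=-1
S(7/2) = 875/1096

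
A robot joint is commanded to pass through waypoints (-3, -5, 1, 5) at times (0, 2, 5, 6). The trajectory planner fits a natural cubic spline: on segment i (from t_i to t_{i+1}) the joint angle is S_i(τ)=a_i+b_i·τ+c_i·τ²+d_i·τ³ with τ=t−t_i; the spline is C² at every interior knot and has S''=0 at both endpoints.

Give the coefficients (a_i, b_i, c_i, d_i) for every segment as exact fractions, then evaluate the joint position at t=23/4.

Δ: Δ0=-1, Δ1=2, Δ2=4
row 1: diag=10, rhs=18; c'=3/10, d'=9/5
row 2: denom=8−3·3/10=71/10; d'=(12−3·9/5)/(71/10)=66/71
back: M2=66/71
back: M1=9/5−3/10·66/71=108/71
M: M0=0, M1=108/71, M2=66/71, M3=0
seg 0: a=-3, c=M0/2=0, d=(M1−M0)/(6·2)=9/71, b=Δ0−h0·(2M0+M1)/6=-107/71
seg 1: a=-5, c=M1/2=54/71, d=(M2−M1)/(6·3)=-7/213, b=Δ1−h1·(2M1+M2)/6=1/71
seg 2: a=1, c=M2/2=33/71, d=(M3−M2)/(6·1)=-11/71, b=Δ2−h2·(2M2+M3)/6=262/71
t_q=23/4 → seg 2, τ=3/4; S=1+262/71·τ+33/71·τ²+-11/71·τ³=18011/4544

  seg 0: a=-3 b=-107/71 c=0 d=9/71
  seg 1: a=-5 b=1/71 c=54/71 d=-7/213
  seg 2: a=1 b=262/71 c=33/71 d=-11/71
S(23/4) = 18011/4544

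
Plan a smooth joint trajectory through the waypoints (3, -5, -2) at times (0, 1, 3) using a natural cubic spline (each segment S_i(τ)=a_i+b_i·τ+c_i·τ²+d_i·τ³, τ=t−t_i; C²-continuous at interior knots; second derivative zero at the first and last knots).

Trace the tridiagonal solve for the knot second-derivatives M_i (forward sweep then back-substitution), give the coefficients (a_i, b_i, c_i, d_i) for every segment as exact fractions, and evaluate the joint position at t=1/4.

  seg 0: a=3 b=-115/12 c=0 d=19/12
  seg 1: a=-5 b=-29/6 c=19/4 d=-19/24
S(1/4) = 161/256

Δ: Δ0=-8, Δ1=3/2
row 1: diag=6, rhs=57; c'=1/3, d'=19/2
back: M1=19/2
M: M0=0, M1=19/2, M2=0
seg 0: a=3, c=M0/2=0, d=(M1−M0)/(6·1)=19/12, b=Δ0−h0·(2M0+M1)/6=-115/12
seg 1: a=-5, c=M1/2=19/4, d=(M2−M1)/(6·2)=-19/24, b=Δ1−h1·(2M1+M2)/6=-29/6
t_q=1/4 → seg 0, τ=1/4; S=3+-115/12·τ+0·τ²+19/12·τ³=161/256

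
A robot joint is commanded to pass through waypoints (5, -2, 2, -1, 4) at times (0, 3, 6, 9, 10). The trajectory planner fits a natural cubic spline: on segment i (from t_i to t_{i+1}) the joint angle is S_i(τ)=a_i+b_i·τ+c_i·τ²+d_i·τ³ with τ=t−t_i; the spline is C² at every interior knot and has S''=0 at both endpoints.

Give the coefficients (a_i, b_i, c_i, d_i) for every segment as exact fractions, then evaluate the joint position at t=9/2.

  seg 0: a=5 b=-395/108 c=0 d=143/972
  seg 1: a=-2 b=17/54 c=143/108 d=-319/972
  seg 2: a=2 b=-65/108 c=-44/27 d=485/972
  seg 3: a=-1 b=167/54 c=103/36 d=-103/108
S(9/2) = 11/32

Δ: Δ0=-7/3, Δ1=4/3, Δ2=-1, Δ3=5
row 1: diag=12, rhs=22; c'=1/4, d'=11/6
row 2: denom=12−3·1/4=45/4; d'=(-14−3·11/6)/(45/4)=-26/15
row 3: denom=8−3·4/15=36/5; d'=(36−3·-26/15)/(36/5)=103/18
back: M3=103/18
back: M2=-26/15−4/15·103/18=-88/27
back: M1=11/6−1/4·-88/27=143/54
M: M0=0, M1=143/54, M2=-88/27, M3=103/18, M4=0
seg 0: a=5, c=M0/2=0, d=(M1−M0)/(6·3)=143/972, b=Δ0−h0·(2M0+M1)/6=-395/108
seg 1: a=-2, c=M1/2=143/108, d=(M2−M1)/(6·3)=-319/972, b=Δ1−h1·(2M1+M2)/6=17/54
seg 2: a=2, c=M2/2=-44/27, d=(M3−M2)/(6·3)=485/972, b=Δ2−h2·(2M2+M3)/6=-65/108
seg 3: a=-1, c=M3/2=103/36, d=(M4−M3)/(6·1)=-103/108, b=Δ3−h3·(2M3+M4)/6=167/54
t_q=9/2 → seg 1, τ=3/2; S=-2+17/54·τ+143/108·τ²+-319/972·τ³=11/32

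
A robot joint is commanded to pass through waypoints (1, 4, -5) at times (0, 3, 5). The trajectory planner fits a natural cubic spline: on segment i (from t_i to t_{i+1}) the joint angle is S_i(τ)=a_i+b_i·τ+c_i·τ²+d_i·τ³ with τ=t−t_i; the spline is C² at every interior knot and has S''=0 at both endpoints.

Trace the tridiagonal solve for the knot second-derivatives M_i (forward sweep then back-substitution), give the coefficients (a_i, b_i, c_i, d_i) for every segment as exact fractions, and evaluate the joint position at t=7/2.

  seg 0: a=1 b=53/20 c=0 d=-11/60
  seg 1: a=4 b=-23/10 c=-33/20 d=11/40
S(7/2) = 791/320

Δ: Δ0=1, Δ1=-9/2
row 1: diag=10, rhs=-33; c'=1/5, d'=-33/10
back: M1=-33/10
M: M0=0, M1=-33/10, M2=0
seg 0: a=1, c=M0/2=0, d=(M1−M0)/(6·3)=-11/60, b=Δ0−h0·(2M0+M1)/6=53/20
seg 1: a=4, c=M1/2=-33/20, d=(M2−M1)/(6·2)=11/40, b=Δ1−h1·(2M1+M2)/6=-23/10
t_q=7/2 → seg 1, τ=1/2; S=4+-23/10·τ+-33/20·τ²+11/40·τ³=791/320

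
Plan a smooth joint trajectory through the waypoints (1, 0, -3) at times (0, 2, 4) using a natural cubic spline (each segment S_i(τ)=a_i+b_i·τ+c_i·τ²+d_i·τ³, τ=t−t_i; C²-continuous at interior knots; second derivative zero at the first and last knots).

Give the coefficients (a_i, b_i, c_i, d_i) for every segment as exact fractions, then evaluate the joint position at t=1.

Δ: Δ0=-1/2, Δ1=-3/2
row 1: diag=8, rhs=-6; c'=1/4, d'=-3/4
back: M1=-3/4
M: M0=0, M1=-3/4, M2=0
seg 0: a=1, c=M0/2=0, d=(M1−M0)/(6·2)=-1/16, b=Δ0−h0·(2M0+M1)/6=-1/4
seg 1: a=0, c=M1/2=-3/8, d=(M2−M1)/(6·2)=1/16, b=Δ1−h1·(2M1+M2)/6=-1
t_q=1 → seg 0, τ=1; S=1+-1/4·τ+0·τ²+-1/16·τ³=11/16

  seg 0: a=1 b=-1/4 c=0 d=-1/16
  seg 1: a=0 b=-1 c=-3/8 d=1/16
S(1) = 11/16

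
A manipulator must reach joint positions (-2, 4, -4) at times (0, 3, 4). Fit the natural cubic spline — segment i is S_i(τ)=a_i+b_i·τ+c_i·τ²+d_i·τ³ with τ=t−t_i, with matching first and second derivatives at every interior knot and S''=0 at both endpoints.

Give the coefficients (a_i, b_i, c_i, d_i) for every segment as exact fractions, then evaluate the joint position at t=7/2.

  seg 0: a=-2 b=23/4 c=0 d=-5/12
  seg 1: a=4 b=-11/2 c=-15/4 d=5/4
S(7/2) = 15/32

Δ: Δ0=2, Δ1=-8
row 1: diag=8, rhs=-60; c'=1/8, d'=-15/2
back: M1=-15/2
M: M0=0, M1=-15/2, M2=0
seg 0: a=-2, c=M0/2=0, d=(M1−M0)/(6·3)=-5/12, b=Δ0−h0·(2M0+M1)/6=23/4
seg 1: a=4, c=M1/2=-15/4, d=(M2−M1)/(6·1)=5/4, b=Δ1−h1·(2M1+M2)/6=-11/2
t_q=7/2 → seg 1, τ=1/2; S=4+-11/2·τ+-15/4·τ²+5/4·τ³=15/32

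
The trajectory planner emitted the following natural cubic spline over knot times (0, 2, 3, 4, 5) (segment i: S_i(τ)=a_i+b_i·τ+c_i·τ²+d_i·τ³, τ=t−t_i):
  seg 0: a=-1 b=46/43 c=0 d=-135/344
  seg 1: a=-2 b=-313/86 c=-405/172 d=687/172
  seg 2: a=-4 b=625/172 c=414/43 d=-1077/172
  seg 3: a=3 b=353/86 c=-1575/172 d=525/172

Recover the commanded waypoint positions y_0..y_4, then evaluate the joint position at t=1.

y_0=-1 y_1=-2 y_2=-4 y_3=3 y_4=1
S(1) = -111/344

y_0 = S_0(0) = a_0 = -1
y_1 = S_1(0) = a_1 = -2
y_2 = S_2(0) = a_2 = -4
y_3 = S_3(0) = a_3 = 3
y_4 = S_3(1) = 1
t_q=1 is in segment 0 (τ=1); S_0(τ)=-111/344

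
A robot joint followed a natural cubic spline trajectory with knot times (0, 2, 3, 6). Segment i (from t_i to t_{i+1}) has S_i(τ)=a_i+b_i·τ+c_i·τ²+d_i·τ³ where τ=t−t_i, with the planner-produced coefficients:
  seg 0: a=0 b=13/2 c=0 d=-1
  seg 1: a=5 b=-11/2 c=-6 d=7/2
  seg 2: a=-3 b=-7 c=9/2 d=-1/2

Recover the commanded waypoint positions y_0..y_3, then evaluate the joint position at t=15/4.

y_0 = S_0(0) = a_0 = 0
y_1 = S_1(0) = a_1 = 5
y_2 = S_2(0) = a_2 = -3
y_3 = S_2(3) = 3
t_q=15/4 is in segment 2 (τ=3/4); S_2(τ)=-759/128

y_0=0 y_1=5 y_2=-3 y_3=3
S(15/4) = -759/128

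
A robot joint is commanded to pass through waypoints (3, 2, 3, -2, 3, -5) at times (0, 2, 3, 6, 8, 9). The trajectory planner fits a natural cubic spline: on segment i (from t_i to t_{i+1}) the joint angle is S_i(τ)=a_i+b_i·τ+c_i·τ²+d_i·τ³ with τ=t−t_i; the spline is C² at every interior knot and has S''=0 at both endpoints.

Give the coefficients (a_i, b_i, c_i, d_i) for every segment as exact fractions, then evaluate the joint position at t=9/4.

Δ: Δ0=-1/2, Δ1=1, Δ2=-5/3, Δ3=5/2, Δ4=-8
row 1: diag=6, rhs=9; c'=1/6, d'=3/2
row 2: denom=8−1·1/6=47/6; d'=(-16−1·3/2)/(47/6)=-105/47
row 3: denom=10−3·18/47=416/47; d'=(25−3·-105/47)/(416/47)=745/208
row 4: denom=6−2·47/208=577/104; d'=(-63−2·745/208)/(577/104)=-7297/577
back: M4=-7297/577
back: M3=745/208−47/208·-7297/577=7431/1154
back: M2=-105/47−18/47·7431/1154=-2712/577
back: M1=3/2−1/6·-2712/577=2635/1154
M: M0=0, M1=2635/1154, M2=-2712/577, M3=7431/1154, M4=-7297/577, M5=0
seg 0: a=3, c=M0/2=0, d=(M1−M0)/(6·2)=2635/13848, b=Δ0−h0·(2M0+M1)/6=-2183/1731
seg 1: a=2, c=M1/2=2635/2308, d=(M2−M1)/(6·1)=-8059/6924, b=Δ1−h1·(2M1+M2)/6=3539/3462
seg 2: a=3, c=M2/2=-1356/577, d=(M3−M2)/(6·3)=4285/6924, b=Δ2−h2·(2M2+M3)/6=-1289/6924
seg 3: a=-2, c=M3/2=7431/2308, d=(M4−M3)/(6·2)=-22025/13848, b=Δ3−h3·(2M3+M4)/6=8387/3462
seg 4: a=3, c=M4/2=-7297/1154, d=(M5−M4)/(6·1)=7297/3462, b=Δ4−h4·(2M4+M5)/6=-6551/1731
t_q=9/4 → seg 1, τ=1/4; S=2+3539/3462·τ+2635/2308·τ²+-8059/6924·τ³=341027/147712

  seg 0: a=3 b=-2183/1731 c=0 d=2635/13848
  seg 1: a=2 b=3539/3462 c=2635/2308 d=-8059/6924
  seg 2: a=3 b=-1289/6924 c=-1356/577 d=4285/6924
  seg 3: a=-2 b=8387/3462 c=7431/2308 d=-22025/13848
  seg 4: a=3 b=-6551/1731 c=-7297/1154 d=7297/3462
S(9/4) = 341027/147712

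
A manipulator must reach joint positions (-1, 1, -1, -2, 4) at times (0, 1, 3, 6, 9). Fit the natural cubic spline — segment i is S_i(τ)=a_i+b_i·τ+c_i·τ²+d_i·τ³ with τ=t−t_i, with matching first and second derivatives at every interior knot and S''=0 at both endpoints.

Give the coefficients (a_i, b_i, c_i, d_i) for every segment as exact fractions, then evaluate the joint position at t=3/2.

  seg 0: a=-1 b=1571/618 c=0 d=-335/618
  seg 1: a=1 b=283/309 c=-335/206 d=413/1236
  seg 2: a=-1 b=-488/309 c=39/103 d=34/2781
  seg 3: a=-2 b=316/309 c=151/309 d=-151/2781
S(3/2) = 3603/3296

Δ: Δ0=2, Δ1=-1, Δ2=-1/3, Δ3=2
row 1: diag=6, rhs=-18; c'=1/3, d'=-3
row 2: denom=10−2·1/3=28/3; d'=(4−2·-3)/(28/3)=15/14
row 3: denom=12−3·9/28=309/28; d'=(14−3·15/14)/(309/28)=302/309
back: M3=302/309
back: M2=15/14−9/28·302/309=78/103
back: M1=-3−1/3·78/103=-335/103
M: M0=0, M1=-335/103, M2=78/103, M3=302/309, M4=0
seg 0: a=-1, c=M0/2=0, d=(M1−M0)/(6·1)=-335/618, b=Δ0−h0·(2M0+M1)/6=1571/618
seg 1: a=1, c=M1/2=-335/206, d=(M2−M1)/(6·2)=413/1236, b=Δ1−h1·(2M1+M2)/6=283/309
seg 2: a=-1, c=M2/2=39/103, d=(M3−M2)/(6·3)=34/2781, b=Δ2−h2·(2M2+M3)/6=-488/309
seg 3: a=-2, c=M3/2=151/309, d=(M4−M3)/(6·3)=-151/2781, b=Δ3−h3·(2M3+M4)/6=316/309
t_q=3/2 → seg 1, τ=1/2; S=1+283/309·τ+-335/206·τ²+413/1236·τ³=3603/3296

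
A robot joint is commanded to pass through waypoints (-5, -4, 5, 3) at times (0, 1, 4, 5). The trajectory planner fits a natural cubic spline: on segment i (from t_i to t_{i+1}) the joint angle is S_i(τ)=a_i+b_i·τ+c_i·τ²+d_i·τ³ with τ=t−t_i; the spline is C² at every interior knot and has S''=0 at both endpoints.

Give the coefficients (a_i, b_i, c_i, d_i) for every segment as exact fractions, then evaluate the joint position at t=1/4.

  seg 0: a=-5 b=24/55 c=0 d=31/55
  seg 1: a=-4 b=117/55 c=93/55 d=-7/15
  seg 2: a=5 b=-18/55 c=-138/55 d=46/55
S(1/4) = -3437/704

Δ: Δ0=1, Δ1=3, Δ2=-2
row 1: diag=8, rhs=12; c'=3/8, d'=3/2
row 2: denom=8−3·3/8=55/8; d'=(-30−3·3/2)/(55/8)=-276/55
back: M2=-276/55
back: M1=3/2−3/8·-276/55=186/55
M: M0=0, M1=186/55, M2=-276/55, M3=0
seg 0: a=-5, c=M0/2=0, d=(M1−M0)/(6·1)=31/55, b=Δ0−h0·(2M0+M1)/6=24/55
seg 1: a=-4, c=M1/2=93/55, d=(M2−M1)/(6·3)=-7/15, b=Δ1−h1·(2M1+M2)/6=117/55
seg 2: a=5, c=M2/2=-138/55, d=(M3−M2)/(6·1)=46/55, b=Δ2−h2·(2M2+M3)/6=-18/55
t_q=1/4 → seg 0, τ=1/4; S=-5+24/55·τ+0·τ²+31/55·τ³=-3437/704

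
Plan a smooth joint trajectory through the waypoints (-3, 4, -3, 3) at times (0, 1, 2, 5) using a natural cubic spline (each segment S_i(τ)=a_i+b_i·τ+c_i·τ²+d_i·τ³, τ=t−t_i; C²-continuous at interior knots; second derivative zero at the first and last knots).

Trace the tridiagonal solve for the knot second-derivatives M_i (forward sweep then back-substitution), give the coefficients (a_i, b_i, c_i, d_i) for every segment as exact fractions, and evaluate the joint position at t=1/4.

  seg 0: a=-3 b=338/31 c=0 d=-121/31
  seg 1: a=4 b=-25/31 c=-363/31 d=171/31
  seg 2: a=-3 b=-238/31 c=150/31 d=-50/93
S(1/4) = -665/1984

Δ: Δ0=7, Δ1=-7, Δ2=2
row 1: diag=4, rhs=-84; c'=1/4, d'=-21
row 2: denom=8−1·1/4=31/4; d'=(54−1·-21)/(31/4)=300/31
back: M2=300/31
back: M1=-21−1/4·300/31=-726/31
M: M0=0, M1=-726/31, M2=300/31, M3=0
seg 0: a=-3, c=M0/2=0, d=(M1−M0)/(6·1)=-121/31, b=Δ0−h0·(2M0+M1)/6=338/31
seg 1: a=4, c=M1/2=-363/31, d=(M2−M1)/(6·1)=171/31, b=Δ1−h1·(2M1+M2)/6=-25/31
seg 2: a=-3, c=M2/2=150/31, d=(M3−M2)/(6·3)=-50/93, b=Δ2−h2·(2M2+M3)/6=-238/31
t_q=1/4 → seg 0, τ=1/4; S=-3+338/31·τ+0·τ²+-121/31·τ³=-665/1984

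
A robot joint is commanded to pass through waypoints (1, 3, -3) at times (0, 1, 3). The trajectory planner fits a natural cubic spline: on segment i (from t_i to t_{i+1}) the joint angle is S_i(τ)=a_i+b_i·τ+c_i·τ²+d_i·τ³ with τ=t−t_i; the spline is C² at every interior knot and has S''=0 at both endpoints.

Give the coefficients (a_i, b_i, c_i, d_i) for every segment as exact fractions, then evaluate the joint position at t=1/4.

Δ: Δ0=2, Δ1=-3
row 1: diag=6, rhs=-30; c'=1/3, d'=-5
back: M1=-5
M: M0=0, M1=-5, M2=0
seg 0: a=1, c=M0/2=0, d=(M1−M0)/(6·1)=-5/6, b=Δ0−h0·(2M0+M1)/6=17/6
seg 1: a=3, c=M1/2=-5/2, d=(M2−M1)/(6·2)=5/12, b=Δ1−h1·(2M1+M2)/6=1/3
t_q=1/4 → seg 0, τ=1/4; S=1+17/6·τ+0·τ²+-5/6·τ³=217/128

  seg 0: a=1 b=17/6 c=0 d=-5/6
  seg 1: a=3 b=1/3 c=-5/2 d=5/12
S(1/4) = 217/128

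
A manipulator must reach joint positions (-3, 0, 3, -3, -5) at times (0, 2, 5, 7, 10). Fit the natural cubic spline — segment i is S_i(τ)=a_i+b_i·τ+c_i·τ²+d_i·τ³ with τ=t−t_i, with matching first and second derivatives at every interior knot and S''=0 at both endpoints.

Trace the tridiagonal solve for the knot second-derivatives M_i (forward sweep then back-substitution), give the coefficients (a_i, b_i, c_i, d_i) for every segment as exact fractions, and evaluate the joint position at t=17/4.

Δ: Δ0=3/2, Δ1=1, Δ2=-3, Δ3=-2/3
row 1: diag=10, rhs=-3; c'=3/10, d'=-3/10
row 2: denom=10−3·3/10=91/10; d'=(-24−3·-3/10)/(91/10)=-33/13
row 3: denom=10−2·20/91=870/91; d'=(14−2·-33/13)/(870/91)=868/435
back: M3=868/435
back: M2=-33/13−20/91·868/435=-259/87
back: M1=-3/10−3/10·-259/87=86/145
M: M0=0, M1=86/145, M2=-259/87, M3=868/435, M4=0
seg 0: a=-3, c=M0/2=0, d=(M1−M0)/(6·2)=43/870, b=Δ0−h0·(2M0+M1)/6=1133/870
seg 1: a=0, c=M1/2=43/145, d=(M2−M1)/(6·3)=-1553/7830, b=Δ1−h1·(2M1+M2)/6=1649/870
seg 2: a=3, c=M2/2=-259/174, d=(M3−M2)/(6·2)=721/1740, b=Δ2−h2·(2M2+M3)/6=-731/435
seg 3: a=-3, c=M3/2=434/435, d=(M4−M3)/(6·3)=-434/3915, b=Δ3−h3·(2M3+M4)/6=-386/145
t_q=17/4 → seg 1, τ=9/4; S=0+1649/870·τ+43/145·τ²+-1553/7830·τ³=13017/3712

  seg 0: a=-3 b=1133/870 c=0 d=43/870
  seg 1: a=0 b=1649/870 c=43/145 d=-1553/7830
  seg 2: a=3 b=-731/435 c=-259/174 d=721/1740
  seg 3: a=-3 b=-386/145 c=434/435 d=-434/3915
S(17/4) = 13017/3712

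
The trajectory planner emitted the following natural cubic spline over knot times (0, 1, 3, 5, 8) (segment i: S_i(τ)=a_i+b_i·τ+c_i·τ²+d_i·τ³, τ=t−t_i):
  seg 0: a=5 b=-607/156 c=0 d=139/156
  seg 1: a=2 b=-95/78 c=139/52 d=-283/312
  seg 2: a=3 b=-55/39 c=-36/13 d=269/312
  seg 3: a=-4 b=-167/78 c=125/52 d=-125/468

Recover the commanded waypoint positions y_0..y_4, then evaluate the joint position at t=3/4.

y_0=5 y_1=2 y_2=3 y_3=-4 y_4=4
S(3/4) = 8179/3328

y_0 = S_0(0) = a_0 = 5
y_1 = S_1(0) = a_1 = 2
y_2 = S_2(0) = a_2 = 3
y_3 = S_3(0) = a_3 = -4
y_4 = S_3(3) = 4
t_q=3/4 is in segment 0 (τ=3/4); S_0(τ)=8179/3328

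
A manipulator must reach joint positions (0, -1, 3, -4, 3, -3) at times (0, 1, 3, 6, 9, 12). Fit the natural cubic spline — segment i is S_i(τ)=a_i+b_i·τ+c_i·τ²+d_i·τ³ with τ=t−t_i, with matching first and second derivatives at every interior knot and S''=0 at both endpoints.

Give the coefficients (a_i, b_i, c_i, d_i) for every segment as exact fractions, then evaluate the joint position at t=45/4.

  seg 0: a=0 b=-679/384 c=0 d=295/384
  seg 1: a=-1 b=103/192 c=295/128 d=-151/192
  seg 2: a=3 b=61/192 c=-309/128 d=1763/3456
  seg 3: a=-4 b=-151/384 c=209/96 d=-487/1152
  seg 4: a=3 b=241/192 c=-625/384 d=625/3456
S(45/4) = -2913/8192

Δ: Δ0=-1, Δ1=2, Δ2=-7/3, Δ3=7/3, Δ4=-2
row 1: diag=6, rhs=18; c'=1/3, d'=3
row 2: denom=10−2·1/3=28/3; d'=(-26−2·3)/(28/3)=-24/7
row 3: denom=12−3·9/28=309/28; d'=(28−3·-24/7)/(309/28)=1072/309
row 4: denom=12−3·28/103=1152/103; d'=(-26−3·1072/309)/(1152/103)=-625/192
back: M4=-625/192
back: M3=1072/309−28/103·-625/192=209/48
back: M2=-24/7−9/28·209/48=-309/64
back: M1=3−1/3·-309/64=295/64
M: M0=0, M1=295/64, M2=-309/64, M3=209/48, M4=-625/192, M5=0
seg 0: a=0, c=M0/2=0, d=(M1−M0)/(6·1)=295/384, b=Δ0−h0·(2M0+M1)/6=-679/384
seg 1: a=-1, c=M1/2=295/128, d=(M2−M1)/(6·2)=-151/192, b=Δ1−h1·(2M1+M2)/6=103/192
seg 2: a=3, c=M2/2=-309/128, d=(M3−M2)/(6·3)=1763/3456, b=Δ2−h2·(2M2+M3)/6=61/192
seg 3: a=-4, c=M3/2=209/96, d=(M4−M3)/(6·3)=-487/1152, b=Δ3−h3·(2M3+M4)/6=-151/384
seg 4: a=3, c=M4/2=-625/384, d=(M5−M4)/(6·3)=625/3456, b=Δ4−h4·(2M4+M5)/6=241/192
t_q=45/4 → seg 4, τ=9/4; S=3+241/192·τ+-625/384·τ²+625/3456·τ³=-2913/8192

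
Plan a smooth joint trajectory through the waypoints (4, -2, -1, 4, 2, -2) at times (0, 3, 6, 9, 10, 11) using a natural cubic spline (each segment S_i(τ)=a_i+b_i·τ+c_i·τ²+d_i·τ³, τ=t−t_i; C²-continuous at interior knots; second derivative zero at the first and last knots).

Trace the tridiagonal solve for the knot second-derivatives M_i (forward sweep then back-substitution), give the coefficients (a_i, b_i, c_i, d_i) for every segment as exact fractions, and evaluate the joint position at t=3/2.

Δ: Δ0=-2, Δ1=1/3, Δ2=5/3, Δ3=-2, Δ4=-4
row 1: diag=12, rhs=14; c'=1/4, d'=7/6
row 2: denom=12−3·1/4=45/4; d'=(8−3·7/6)/(45/4)=2/5
row 3: denom=8−3·4/15=36/5; d'=(-22−3·2/5)/(36/5)=-29/9
row 4: denom=4−1·5/36=139/36; d'=(-12−1·-29/9)/(139/36)=-316/139
back: M4=-316/139
back: M3=-29/9−5/36·-316/139=-404/139
back: M2=2/5−4/15·-404/139=490/417
back: M1=7/6−1/4·490/417=364/417
M: M0=0, M1=364/417, M2=490/417, M3=-404/139, M4=-316/139, M5=0
seg 0: a=4, c=M0/2=0, d=(M1−M0)/(6·3)=182/3753, b=Δ0−h0·(2M0+M1)/6=-1016/417
seg 1: a=-2, c=M1/2=182/417, d=(M2−M1)/(6·3)=7/417, b=Δ1−h1·(2M1+M2)/6=-470/417
seg 2: a=-1, c=M2/2=245/417, d=(M3−M2)/(6·3)=-851/3753, b=Δ2−h2·(2M2+M3)/6=811/417
seg 3: a=4, c=M3/2=-202/139, d=(M4−M3)/(6·1)=44/417, b=Δ3−h3·(2M3+M4)/6=-272/417
seg 4: a=2, c=M4/2=-158/139, d=(M5−M4)/(6·1)=158/417, b=Δ4−h4·(2M4+M5)/6=-1352/417
t_q=3/2 → seg 0, τ=3/2; S=4+-1016/417·τ+0·τ²+182/3753·τ³=283/556

  seg 0: a=4 b=-1016/417 c=0 d=182/3753
  seg 1: a=-2 b=-470/417 c=182/417 d=7/417
  seg 2: a=-1 b=811/417 c=245/417 d=-851/3753
  seg 3: a=4 b=-272/417 c=-202/139 d=44/417
  seg 4: a=2 b=-1352/417 c=-158/139 d=158/417
S(3/2) = 283/556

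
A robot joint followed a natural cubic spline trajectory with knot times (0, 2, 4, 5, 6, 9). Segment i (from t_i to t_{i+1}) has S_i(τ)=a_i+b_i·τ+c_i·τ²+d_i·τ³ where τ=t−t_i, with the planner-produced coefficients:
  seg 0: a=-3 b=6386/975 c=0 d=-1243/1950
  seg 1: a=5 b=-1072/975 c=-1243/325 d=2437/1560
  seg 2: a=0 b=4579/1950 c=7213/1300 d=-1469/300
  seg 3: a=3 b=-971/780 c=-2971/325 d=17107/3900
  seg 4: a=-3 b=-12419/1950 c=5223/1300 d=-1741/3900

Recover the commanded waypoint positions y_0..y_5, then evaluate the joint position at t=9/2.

y_0=-3 y_1=5 y_2=0 y_3=3 y_4=-3 y_5=2
S(9/2) = 20271/10400

y_0 = S_0(0) = a_0 = -3
y_1 = S_1(0) = a_1 = 5
y_2 = S_2(0) = a_2 = 0
y_3 = S_3(0) = a_3 = 3
y_4 = S_4(0) = a_4 = -3
y_5 = S_4(3) = 2
t_q=9/2 is in segment 2 (τ=1/2); S_2(τ)=20271/10400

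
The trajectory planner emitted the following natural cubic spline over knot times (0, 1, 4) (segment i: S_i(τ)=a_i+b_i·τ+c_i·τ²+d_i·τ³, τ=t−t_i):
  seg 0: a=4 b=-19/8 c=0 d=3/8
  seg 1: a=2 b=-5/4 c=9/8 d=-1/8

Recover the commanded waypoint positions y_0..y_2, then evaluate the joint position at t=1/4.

y_0 = S_0(0) = a_0 = 4
y_1 = S_1(0) = a_1 = 2
y_2 = S_1(3) = 5
t_q=1/4 is in segment 0 (τ=1/4); S_0(τ)=1747/512

y_0=4 y_1=2 y_2=5
S(1/4) = 1747/512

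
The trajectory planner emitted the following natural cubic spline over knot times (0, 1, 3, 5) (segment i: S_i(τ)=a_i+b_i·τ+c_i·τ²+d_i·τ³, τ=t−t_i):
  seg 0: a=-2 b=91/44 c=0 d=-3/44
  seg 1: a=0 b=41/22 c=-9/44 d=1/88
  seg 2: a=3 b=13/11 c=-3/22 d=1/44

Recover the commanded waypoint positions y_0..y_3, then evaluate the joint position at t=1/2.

y_0=-2 y_1=0 y_2=3 y_3=5
S(1/2) = -343/352

y_0 = S_0(0) = a_0 = -2
y_1 = S_1(0) = a_1 = 0
y_2 = S_2(0) = a_2 = 3
y_3 = S_2(2) = 5
t_q=1/2 is in segment 0 (τ=1/2); S_0(τ)=-343/352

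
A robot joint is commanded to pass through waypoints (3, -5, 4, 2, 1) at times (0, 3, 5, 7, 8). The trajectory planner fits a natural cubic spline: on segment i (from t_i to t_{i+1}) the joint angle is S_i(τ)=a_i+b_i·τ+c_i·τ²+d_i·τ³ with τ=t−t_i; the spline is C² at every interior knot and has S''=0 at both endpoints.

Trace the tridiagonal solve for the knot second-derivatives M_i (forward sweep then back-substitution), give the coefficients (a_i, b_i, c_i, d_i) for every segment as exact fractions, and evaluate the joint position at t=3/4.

  seg 0: a=3 b=-65/12 c=0 d=11/36
  seg 1: a=-5 b=17/6 c=11/4 d=-23/24
  seg 2: a=4 b=7/3 c=-3 d=2/3
  seg 3: a=2 b=-5/3 c=1 d=-1/3
S(3/4) = -239/256

Δ: Δ0=-8/3, Δ1=9/2, Δ2=-1, Δ3=-1
row 1: diag=10, rhs=43; c'=1/5, d'=43/10
row 2: denom=8−2·1/5=38/5; d'=(-33−2·43/10)/(38/5)=-104/19
row 3: denom=6−2·5/19=104/19; d'=(0−2·-104/19)/(104/19)=2
back: M3=2
back: M2=-104/19−5/19·2=-6
back: M1=43/10−1/5·-6=11/2
M: M0=0, M1=11/2, M2=-6, M3=2, M4=0
seg 0: a=3, c=M0/2=0, d=(M1−M0)/(6·3)=11/36, b=Δ0−h0·(2M0+M1)/6=-65/12
seg 1: a=-5, c=M1/2=11/4, d=(M2−M1)/(6·2)=-23/24, b=Δ1−h1·(2M1+M2)/6=17/6
seg 2: a=4, c=M2/2=-3, d=(M3−M2)/(6·2)=2/3, b=Δ2−h2·(2M2+M3)/6=7/3
seg 3: a=2, c=M3/2=1, d=(M4−M3)/(6·1)=-1/3, b=Δ3−h3·(2M3+M4)/6=-5/3
t_q=3/4 → seg 0, τ=3/4; S=3+-65/12·τ+0·τ²+11/36·τ³=-239/256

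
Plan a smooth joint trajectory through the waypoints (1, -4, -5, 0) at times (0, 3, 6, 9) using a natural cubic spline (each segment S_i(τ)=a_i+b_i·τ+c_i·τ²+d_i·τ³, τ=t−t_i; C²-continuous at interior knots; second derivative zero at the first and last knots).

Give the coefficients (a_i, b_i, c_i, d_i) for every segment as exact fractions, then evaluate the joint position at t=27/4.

  seg 0: a=1 b=-17/9 c=0 d=2/81
  seg 1: a=-4 b=-11/9 c=2/9 d=2/81
  seg 2: a=-5 b=7/9 c=4/9 d=-4/81
S(27/4) = -67/16

Δ: Δ0=-5/3, Δ1=-1/3, Δ2=5/3
row 1: diag=12, rhs=8; c'=1/4, d'=2/3
row 2: denom=12−3·1/4=45/4; d'=(12−3·2/3)/(45/4)=8/9
back: M2=8/9
back: M1=2/3−1/4·8/9=4/9
M: M0=0, M1=4/9, M2=8/9, M3=0
seg 0: a=1, c=M0/2=0, d=(M1−M0)/(6·3)=2/81, b=Δ0−h0·(2M0+M1)/6=-17/9
seg 1: a=-4, c=M1/2=2/9, d=(M2−M1)/(6·3)=2/81, b=Δ1−h1·(2M1+M2)/6=-11/9
seg 2: a=-5, c=M2/2=4/9, d=(M3−M2)/(6·3)=-4/81, b=Δ2−h2·(2M2+M3)/6=7/9
t_q=27/4 → seg 2, τ=3/4; S=-5+7/9·τ+4/9·τ²+-4/81·τ³=-67/16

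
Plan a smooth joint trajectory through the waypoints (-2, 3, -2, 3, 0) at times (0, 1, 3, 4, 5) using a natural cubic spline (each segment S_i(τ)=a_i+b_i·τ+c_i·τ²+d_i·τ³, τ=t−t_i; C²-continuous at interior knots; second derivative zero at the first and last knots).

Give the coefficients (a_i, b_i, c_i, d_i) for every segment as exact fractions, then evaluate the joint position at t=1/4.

  seg 0: a=-2 b=1717/244 c=0 d=-497/244
  seg 1: a=3 b=113/122 c=-1491/244 d=1073/488
  seg 2: a=-2 b=175/61 c=432/61 d=-302/61
  seg 3: a=3 b=133/61 c=-474/61 d=158/61
S(1/4) = -4257/15616

Δ: Δ0=5, Δ1=-5/2, Δ2=5, Δ3=-3
row 1: diag=6, rhs=-45; c'=1/3, d'=-15/2
row 2: denom=6−2·1/3=16/3; d'=(45−2·-15/2)/(16/3)=45/4
row 3: denom=4−1·3/16=61/16; d'=(-48−1·45/4)/(61/16)=-948/61
back: M3=-948/61
back: M2=45/4−3/16·-948/61=864/61
back: M1=-15/2−1/3·864/61=-1491/122
M: M0=0, M1=-1491/122, M2=864/61, M3=-948/61, M4=0
seg 0: a=-2, c=M0/2=0, d=(M1−M0)/(6·1)=-497/244, b=Δ0−h0·(2M0+M1)/6=1717/244
seg 1: a=3, c=M1/2=-1491/244, d=(M2−M1)/(6·2)=1073/488, b=Δ1−h1·(2M1+M2)/6=113/122
seg 2: a=-2, c=M2/2=432/61, d=(M3−M2)/(6·1)=-302/61, b=Δ2−h2·(2M2+M3)/6=175/61
seg 3: a=3, c=M3/2=-474/61, d=(M4−M3)/(6·1)=158/61, b=Δ3−h3·(2M3+M4)/6=133/61
t_q=1/4 → seg 0, τ=1/4; S=-2+1717/244·τ+0·τ²+-497/244·τ³=-4257/15616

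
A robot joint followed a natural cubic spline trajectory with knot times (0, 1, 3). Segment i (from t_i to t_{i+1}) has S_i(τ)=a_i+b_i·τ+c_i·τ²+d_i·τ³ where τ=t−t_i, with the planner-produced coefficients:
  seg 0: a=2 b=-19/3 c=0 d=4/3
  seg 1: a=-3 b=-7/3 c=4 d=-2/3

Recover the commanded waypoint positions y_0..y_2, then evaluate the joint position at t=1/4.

y_0=2 y_1=-3 y_2=3
S(1/4) = 7/16

y_0 = S_0(0) = a_0 = 2
y_1 = S_1(0) = a_1 = -3
y_2 = S_1(2) = 3
t_q=1/4 is in segment 0 (τ=1/4); S_0(τ)=7/16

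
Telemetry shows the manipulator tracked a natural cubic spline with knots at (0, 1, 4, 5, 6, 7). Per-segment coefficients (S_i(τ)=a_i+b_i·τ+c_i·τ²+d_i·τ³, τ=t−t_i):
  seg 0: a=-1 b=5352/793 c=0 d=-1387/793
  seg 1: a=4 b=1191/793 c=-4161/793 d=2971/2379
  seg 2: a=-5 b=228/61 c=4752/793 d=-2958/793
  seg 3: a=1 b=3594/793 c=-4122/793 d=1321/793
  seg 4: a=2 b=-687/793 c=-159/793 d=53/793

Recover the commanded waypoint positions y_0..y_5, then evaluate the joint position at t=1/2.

y_0=-1 y_1=4 y_2=-5 y_3=1 y_4=2 y_5=1
S(1/2) = 13677/6344

y_0 = S_0(0) = a_0 = -1
y_1 = S_1(0) = a_1 = 4
y_2 = S_2(0) = a_2 = -5
y_3 = S_3(0) = a_3 = 1
y_4 = S_4(0) = a_4 = 2
y_5 = S_4(1) = 1
t_q=1/2 is in segment 0 (τ=1/2); S_0(τ)=13677/6344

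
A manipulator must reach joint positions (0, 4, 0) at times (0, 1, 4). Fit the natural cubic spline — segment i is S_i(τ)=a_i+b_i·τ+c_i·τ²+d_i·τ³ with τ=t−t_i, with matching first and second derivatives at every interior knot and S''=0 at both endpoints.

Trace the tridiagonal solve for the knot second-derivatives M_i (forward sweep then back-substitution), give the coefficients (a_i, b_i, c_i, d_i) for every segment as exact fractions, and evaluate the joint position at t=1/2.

Δ: Δ0=4, Δ1=-4/3
row 1: diag=8, rhs=-32; c'=3/8, d'=-4
back: M1=-4
M: M0=0, M1=-4, M2=0
seg 0: a=0, c=M0/2=0, d=(M1−M0)/(6·1)=-2/3, b=Δ0−h0·(2M0+M1)/6=14/3
seg 1: a=4, c=M1/2=-2, d=(M2−M1)/(6·3)=2/9, b=Δ1−h1·(2M1+M2)/6=8/3
t_q=1/2 → seg 0, τ=1/2; S=0+14/3·τ+0·τ²+-2/3·τ³=9/4

  seg 0: a=0 b=14/3 c=0 d=-2/3
  seg 1: a=4 b=8/3 c=-2 d=2/9
S(1/2) = 9/4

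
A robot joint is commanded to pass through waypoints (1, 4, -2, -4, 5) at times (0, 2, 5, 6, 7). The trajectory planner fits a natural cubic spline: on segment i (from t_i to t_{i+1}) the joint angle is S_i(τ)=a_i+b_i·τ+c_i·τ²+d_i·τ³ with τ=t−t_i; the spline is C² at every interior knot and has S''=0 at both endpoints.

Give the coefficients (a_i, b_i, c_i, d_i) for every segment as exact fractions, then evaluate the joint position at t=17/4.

Δ: Δ0=3/2, Δ1=-2, Δ2=-2, Δ3=9
row 1: diag=10, rhs=-21; c'=3/10, d'=-21/10
row 2: denom=8−3·3/10=71/10; d'=(0−3·-21/10)/(71/10)=63/71
row 3: denom=4−1·10/71=274/71; d'=(66−1·63/71)/(274/71)=4623/274
back: M3=4623/274
back: M2=63/71−10/71·4623/274=-204/137
back: M1=-21/10−3/10·-204/137=-453/274
M: M0=0, M1=-453/274, M2=-204/137, M3=4623/274, M4=0
seg 0: a=1, c=M0/2=0, d=(M1−M0)/(6·2)=-151/1096, b=Δ0−h0·(2M0+M1)/6=281/137
seg 1: a=4, c=M1/2=-453/548, d=(M2−M1)/(6·3)=5/548, b=Δ1−h1·(2M1+M2)/6=109/274
seg 2: a=-2, c=M2/2=-102/137, d=(M3−M2)/(6·1)=1677/548, b=Δ2−h2·(2M2+M3)/6=-2365/548
seg 3: a=-4, c=M3/2=4623/548, d=(M4−M3)/(6·1)=-1541/548, b=Δ3−h3·(2M3+M4)/6=925/274
t_q=17/4 → seg 1, τ=9/4; S=4+109/274·τ+-453/548·τ²+5/548·τ³=28553/35072

  seg 0: a=1 b=281/137 c=0 d=-151/1096
  seg 1: a=4 b=109/274 c=-453/548 d=5/548
  seg 2: a=-2 b=-2365/548 c=-102/137 d=1677/548
  seg 3: a=-4 b=925/274 c=4623/548 d=-1541/548
S(17/4) = 28553/35072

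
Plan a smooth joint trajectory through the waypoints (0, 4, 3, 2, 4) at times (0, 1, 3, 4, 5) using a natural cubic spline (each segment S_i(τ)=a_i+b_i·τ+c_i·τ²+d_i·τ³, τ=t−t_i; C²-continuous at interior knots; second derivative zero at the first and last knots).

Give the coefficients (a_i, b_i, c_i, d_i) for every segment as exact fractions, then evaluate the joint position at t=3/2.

Δ: Δ0=4, Δ1=-1/2, Δ2=-1, Δ3=2
row 1: diag=6, rhs=-27; c'=1/3, d'=-9/2
row 2: denom=6−2·1/3=16/3; d'=(-3−2·-9/2)/(16/3)=9/8
row 3: denom=4−1·3/16=61/16; d'=(18−1·9/8)/(61/16)=270/61
back: M3=270/61
back: M2=9/8−3/16·270/61=18/61
back: M1=-9/2−1/3·18/61=-561/122
M: M0=0, M1=-561/122, M2=18/61, M3=270/61, M4=0
seg 0: a=0, c=M0/2=0, d=(M1−M0)/(6·1)=-187/244, b=Δ0−h0·(2M0+M1)/6=1163/244
seg 1: a=4, c=M1/2=-561/244, d=(M2−M1)/(6·2)=199/488, b=Δ1−h1·(2M1+M2)/6=301/122
seg 2: a=3, c=M2/2=9/61, d=(M3−M2)/(6·1)=42/61, b=Δ2−h2·(2M2+M3)/6=-112/61
seg 3: a=2, c=M3/2=135/61, d=(M4−M3)/(6·1)=-45/61, b=Δ3−h3·(2M3+M4)/6=32/61
t_q=3/2 → seg 1, τ=1/2; S=4+301/122·τ+-561/244·τ²+199/488·τ³=18387/3904

  seg 0: a=0 b=1163/244 c=0 d=-187/244
  seg 1: a=4 b=301/122 c=-561/244 d=199/488
  seg 2: a=3 b=-112/61 c=9/61 d=42/61
  seg 3: a=2 b=32/61 c=135/61 d=-45/61
S(3/2) = 18387/3904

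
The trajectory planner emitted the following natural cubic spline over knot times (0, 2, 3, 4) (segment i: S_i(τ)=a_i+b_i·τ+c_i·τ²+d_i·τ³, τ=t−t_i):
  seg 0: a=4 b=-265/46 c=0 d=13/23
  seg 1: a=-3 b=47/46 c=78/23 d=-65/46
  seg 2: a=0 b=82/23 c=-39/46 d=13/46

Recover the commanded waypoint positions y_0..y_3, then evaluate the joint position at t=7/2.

y_0 = S_0(0) = a_0 = 4
y_1 = S_1(0) = a_1 = -3
y_2 = S_2(0) = a_2 = 0
y_3 = S_2(1) = 3
t_q=7/2 is in segment 2 (τ=1/2); S_2(τ)=591/368

y_0=4 y_1=-3 y_2=0 y_3=3
S(7/2) = 591/368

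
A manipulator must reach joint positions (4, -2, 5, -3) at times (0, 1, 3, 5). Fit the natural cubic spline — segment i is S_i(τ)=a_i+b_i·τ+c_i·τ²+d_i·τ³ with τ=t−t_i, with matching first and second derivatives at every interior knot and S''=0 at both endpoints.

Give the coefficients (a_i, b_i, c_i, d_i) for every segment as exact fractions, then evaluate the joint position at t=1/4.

  seg 0: a=4 b=-355/44 c=0 d=91/44
  seg 1: a=-2 b=-41/22 c=273/44 d=-155/88
  seg 2: a=5 b=20/11 c=-48/11 d=8/11
S(1/4) = 5675/2816

Δ: Δ0=-6, Δ1=7/2, Δ2=-4
row 1: diag=6, rhs=57; c'=1/3, d'=19/2
row 2: denom=8−2·1/3=22/3; d'=(-45−2·19/2)/(22/3)=-96/11
back: M2=-96/11
back: M1=19/2−1/3·-96/11=273/22
M: M0=0, M1=273/22, M2=-96/11, M3=0
seg 0: a=4, c=M0/2=0, d=(M1−M0)/(6·1)=91/44, b=Δ0−h0·(2M0+M1)/6=-355/44
seg 1: a=-2, c=M1/2=273/44, d=(M2−M1)/(6·2)=-155/88, b=Δ1−h1·(2M1+M2)/6=-41/22
seg 2: a=5, c=M2/2=-48/11, d=(M3−M2)/(6·2)=8/11, b=Δ2−h2·(2M2+M3)/6=20/11
t_q=1/4 → seg 0, τ=1/4; S=4+-355/44·τ+0·τ²+91/44·τ³=5675/2816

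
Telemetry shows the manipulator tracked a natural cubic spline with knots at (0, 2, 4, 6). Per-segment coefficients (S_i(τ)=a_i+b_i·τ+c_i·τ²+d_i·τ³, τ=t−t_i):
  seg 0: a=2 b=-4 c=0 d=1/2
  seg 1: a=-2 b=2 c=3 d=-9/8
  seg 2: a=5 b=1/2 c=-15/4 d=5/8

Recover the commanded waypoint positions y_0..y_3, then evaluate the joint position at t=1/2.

y_0=2 y_1=-2 y_2=5 y_3=-4
S(1/2) = 1/16

y_0 = S_0(0) = a_0 = 2
y_1 = S_1(0) = a_1 = -2
y_2 = S_2(0) = a_2 = 5
y_3 = S_2(2) = -4
t_q=1/2 is in segment 0 (τ=1/2); S_0(τ)=1/16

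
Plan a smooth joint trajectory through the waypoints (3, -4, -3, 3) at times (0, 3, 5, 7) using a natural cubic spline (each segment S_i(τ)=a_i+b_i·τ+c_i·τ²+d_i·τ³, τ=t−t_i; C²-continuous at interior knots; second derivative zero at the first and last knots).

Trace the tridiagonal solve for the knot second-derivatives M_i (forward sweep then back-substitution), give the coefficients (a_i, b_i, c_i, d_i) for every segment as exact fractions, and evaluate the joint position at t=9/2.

Δ: Δ0=-7/3, Δ1=1/2, Δ2=3
row 1: diag=10, rhs=17; c'=1/5, d'=17/10
row 2: denom=8−2·1/5=38/5; d'=(15−2·17/10)/(38/5)=29/19
back: M2=29/19
back: M1=17/10−1/5·29/19=53/38
M: M0=0, M1=53/38, M2=29/19, M3=0
seg 0: a=3, c=M0/2=0, d=(M1−M0)/(6·3)=53/684, b=Δ0−h0·(2M0+M1)/6=-691/228
seg 1: a=-4, c=M1/2=53/76, d=(M2−M1)/(6·2)=5/456, b=Δ1−h1·(2M1+M2)/6=-107/114
seg 2: a=-3, c=M2/2=29/38, d=(M3−M2)/(6·2)=-29/228, b=Δ2−h2·(2M2+M3)/6=113/57
t_q=9/2 → seg 1, τ=3/2; S=-4+-107/114·τ+53/76·τ²+5/456·τ³=-4623/1216

  seg 0: a=3 b=-691/228 c=0 d=53/684
  seg 1: a=-4 b=-107/114 c=53/76 d=5/456
  seg 2: a=-3 b=113/57 c=29/38 d=-29/228
S(9/2) = -4623/1216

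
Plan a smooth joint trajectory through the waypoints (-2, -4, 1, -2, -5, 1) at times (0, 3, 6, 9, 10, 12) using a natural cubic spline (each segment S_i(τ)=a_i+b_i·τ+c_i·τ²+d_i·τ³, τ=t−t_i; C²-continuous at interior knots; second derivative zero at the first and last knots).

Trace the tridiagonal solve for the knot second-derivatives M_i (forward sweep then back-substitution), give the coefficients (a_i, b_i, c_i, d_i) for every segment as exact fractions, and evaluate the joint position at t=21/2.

  seg 0: a=-2 b=-890/633 c=0 d=52/633
  seg 1: a=-4 b=514/633 c=156/211 d=-863/5697
  seg 2: a=1 b=733/633 c=-395/633 d=-181/5697
  seg 3: a=-2 b=-2180/633 c=-192/211 d=857/633
  seg 4: a=-5 b=-761/633 c=665/211 d=-665/1266
S(21/2) = -16471/3376

Δ: Δ0=-2/3, Δ1=5/3, Δ2=-1, Δ3=-3, Δ4=3
row 1: diag=12, rhs=14; c'=1/4, d'=7/6
row 2: denom=12−3·1/4=45/4; d'=(-16−3·7/6)/(45/4)=-26/15
row 3: denom=8−3·4/15=36/5; d'=(-12−3·-26/15)/(36/5)=-17/18
row 4: denom=6−1·5/36=211/36; d'=(36−1·-17/18)/(211/36)=1330/211
back: M4=1330/211
back: M3=-17/18−5/36·1330/211=-384/211
back: M2=-26/15−4/15·-384/211=-790/633
back: M1=7/6−1/4·-790/633=312/211
M: M0=0, M1=312/211, M2=-790/633, M3=-384/211, M4=1330/211, M5=0
seg 0: a=-2, c=M0/2=0, d=(M1−M0)/(6·3)=52/633, b=Δ0−h0·(2M0+M1)/6=-890/633
seg 1: a=-4, c=M1/2=156/211, d=(M2−M1)/(6·3)=-863/5697, b=Δ1−h1·(2M1+M2)/6=514/633
seg 2: a=1, c=M2/2=-395/633, d=(M3−M2)/(6·3)=-181/5697, b=Δ2−h2·(2M2+M3)/6=733/633
seg 3: a=-2, c=M3/2=-192/211, d=(M4−M3)/(6·1)=857/633, b=Δ3−h3·(2M3+M4)/6=-2180/633
seg 4: a=-5, c=M4/2=665/211, d=(M5−M4)/(6·2)=-665/1266, b=Δ4−h4·(2M4+M5)/6=-761/633
t_q=21/2 → seg 4, τ=1/2; S=-5+-761/633·τ+665/211·τ²+-665/1266·τ³=-16471/3376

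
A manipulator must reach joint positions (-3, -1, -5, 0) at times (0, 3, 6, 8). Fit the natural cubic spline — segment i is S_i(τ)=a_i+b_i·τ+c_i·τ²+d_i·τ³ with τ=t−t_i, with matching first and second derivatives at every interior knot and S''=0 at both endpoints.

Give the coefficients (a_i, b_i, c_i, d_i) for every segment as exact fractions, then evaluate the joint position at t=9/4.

Δ: Δ0=2/3, Δ1=-4/3, Δ2=5/2
row 1: diag=12, rhs=-12; c'=1/4, d'=-1
row 2: denom=10−3·1/4=37/4; d'=(23−3·-1)/(37/4)=104/37
back: M2=104/37
back: M1=-1−1/4·104/37=-63/37
M: M0=0, M1=-63/37, M2=104/37, M3=0
seg 0: a=-3, c=M0/2=0, d=(M1−M0)/(6·3)=-7/74, b=Δ0−h0·(2M0+M1)/6=337/222
seg 1: a=-1, c=M1/2=-63/74, d=(M2−M1)/(6·3)=167/666, b=Δ1−h1·(2M1+M2)/6=-115/111
seg 2: a=-5, c=M2/2=52/37, d=(M3−M2)/(6·2)=-26/111, b=Δ2−h2·(2M2+M3)/6=139/222
t_q=9/4 → seg 0, τ=9/4; S=-3+337/222·τ+0·τ²+-7/74·τ³=-3135/4736

  seg 0: a=-3 b=337/222 c=0 d=-7/74
  seg 1: a=-1 b=-115/111 c=-63/74 d=167/666
  seg 2: a=-5 b=139/222 c=52/37 d=-26/111
S(9/4) = -3135/4736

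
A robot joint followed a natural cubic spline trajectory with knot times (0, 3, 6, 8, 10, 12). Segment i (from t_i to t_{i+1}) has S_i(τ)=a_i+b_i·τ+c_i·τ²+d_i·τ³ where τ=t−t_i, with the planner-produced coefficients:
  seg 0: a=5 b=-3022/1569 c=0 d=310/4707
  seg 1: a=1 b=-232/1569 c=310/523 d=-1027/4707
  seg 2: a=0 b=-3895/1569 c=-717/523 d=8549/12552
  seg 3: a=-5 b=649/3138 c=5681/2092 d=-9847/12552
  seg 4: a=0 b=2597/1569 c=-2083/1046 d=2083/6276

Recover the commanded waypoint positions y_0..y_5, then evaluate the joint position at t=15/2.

y_0 = S_0(0) = a_0 = 5
y_1 = S_1(0) = a_1 = 1
y_2 = S_2(0) = a_2 = 0
y_3 = S_3(0) = a_3 = -5
y_4 = S_4(0) = a_4 = 0
y_5 = S_4(2) = -2
t_q=15/2 is in segment 2 (τ=3/2); S_2(τ)=-150947/33472

y_0=5 y_1=1 y_2=0 y_3=-5 y_4=0 y_5=-2
S(15/2) = -150947/33472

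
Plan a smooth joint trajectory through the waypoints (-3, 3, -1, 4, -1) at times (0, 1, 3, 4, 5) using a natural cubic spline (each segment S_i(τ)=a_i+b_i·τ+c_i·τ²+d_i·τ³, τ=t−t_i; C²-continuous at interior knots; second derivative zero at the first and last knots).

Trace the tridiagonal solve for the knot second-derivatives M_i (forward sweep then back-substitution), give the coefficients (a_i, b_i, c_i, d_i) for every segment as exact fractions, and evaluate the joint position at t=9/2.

  seg 0: a=-3 b=496/61 c=0 d=-130/61
  seg 1: a=3 b=106/61 c=-390/61 d=138/61
  seg 2: a=-1 b=202/61 c=438/61 d=-335/61
  seg 3: a=4 b=73/61 c=-567/61 d=189/61
S(9/2) = 1299/488

Δ: Δ0=6, Δ1=-2, Δ2=5, Δ3=-5
row 1: diag=6, rhs=-48; c'=1/3, d'=-8
row 2: denom=6−2·1/3=16/3; d'=(42−2·-8)/(16/3)=87/8
row 3: denom=4−1·3/16=61/16; d'=(-60−1·87/8)/(61/16)=-1134/61
back: M3=-1134/61
back: M2=87/8−3/16·-1134/61=876/61
back: M1=-8−1/3·876/61=-780/61
M: M0=0, M1=-780/61, M2=876/61, M3=-1134/61, M4=0
seg 0: a=-3, c=M0/2=0, d=(M1−M0)/(6·1)=-130/61, b=Δ0−h0·(2M0+M1)/6=496/61
seg 1: a=3, c=M1/2=-390/61, d=(M2−M1)/(6·2)=138/61, b=Δ1−h1·(2M1+M2)/6=106/61
seg 2: a=-1, c=M2/2=438/61, d=(M3−M2)/(6·1)=-335/61, b=Δ2−h2·(2M2+M3)/6=202/61
seg 3: a=4, c=M3/2=-567/61, d=(M4−M3)/(6·1)=189/61, b=Δ3−h3·(2M3+M4)/6=73/61
t_q=9/2 → seg 3, τ=1/2; S=4+73/61·τ+-567/61·τ²+189/61·τ³=1299/488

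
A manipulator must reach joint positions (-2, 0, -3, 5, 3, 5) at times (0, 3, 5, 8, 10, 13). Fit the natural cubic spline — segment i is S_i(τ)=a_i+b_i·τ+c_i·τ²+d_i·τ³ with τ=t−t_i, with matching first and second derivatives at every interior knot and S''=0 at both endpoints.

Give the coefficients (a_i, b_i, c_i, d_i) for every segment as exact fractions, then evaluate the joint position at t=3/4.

Δ: Δ0=2/3, Δ1=-3/2, Δ2=8/3, Δ3=-1, Δ4=2/3
row 1: diag=10, rhs=-13; c'=1/5, d'=-13/10
row 2: denom=10−2·1/5=48/5; d'=(25−2·-13/10)/(48/5)=23/8
row 3: denom=10−3·5/16=145/16; d'=(-22−3·23/8)/(145/16)=-98/29
row 4: denom=10−2·32/145=1386/145; d'=(10−2·-98/29)/(1386/145)=135/77
back: M4=135/77
back: M3=-98/29−32/145·135/77=-290/77
back: M2=23/8−5/16·-290/77=312/77
back: M1=-13/10−1/5·312/77=-325/154
M: M0=0, M1=-325/154, M2=312/77, M3=-290/77, M4=135/77, M5=0
seg 0: a=-2, c=M0/2=0, d=(M1−M0)/(6·3)=-325/2772, b=Δ0−h0·(2M0+M1)/6=1591/924
seg 1: a=0, c=M1/2=-325/308, d=(M2−M1)/(6·2)=949/1848, b=Δ1−h1·(2M1+M2)/6=-667/462
seg 2: a=-3, c=M2/2=156/77, d=(M3−M2)/(6·3)=-43/99, b=Δ2−h2·(2M2+M3)/6=115/231
seg 3: a=5, c=M3/2=-145/77, d=(M4−M3)/(6·2)=425/924, b=Δ3−h3·(2M3+M4)/6=214/231
seg 4: a=3, c=M4/2=135/154, d=(M5−M4)/(6·3)=-15/154, b=Δ4−h4·(2M4+M5)/6=-251/231
t_q=3/4 → seg 0, τ=3/4; S=-2+1591/924·τ+0·τ²+-325/2772·τ³=-14943/19712

  seg 0: a=-2 b=1591/924 c=0 d=-325/2772
  seg 1: a=0 b=-667/462 c=-325/308 d=949/1848
  seg 2: a=-3 b=115/231 c=156/77 d=-43/99
  seg 3: a=5 b=214/231 c=-145/77 d=425/924
  seg 4: a=3 b=-251/231 c=135/154 d=-15/154
S(3/4) = -14943/19712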